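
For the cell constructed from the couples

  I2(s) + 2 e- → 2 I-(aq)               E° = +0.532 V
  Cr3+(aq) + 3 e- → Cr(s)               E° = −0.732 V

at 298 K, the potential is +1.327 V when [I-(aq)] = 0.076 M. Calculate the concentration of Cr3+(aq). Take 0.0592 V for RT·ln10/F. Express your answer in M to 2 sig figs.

1.5 M

I₂/I⁻ is the cathode (higher E°); E°cell = +0.532 − (−0.732) = +1.264 V with n = 6.
From the Nernst equation, log Q = n(E° − E)/0.0592 = 6·(+1.264 − (+1.327))/0.0592 = −6.385.
For 3 I2(s) + 2 Cr(s) → 6 I-(aq) + 2 Cr3+(aq), the reaction quotient is Q = [I-(aq)]^6·[Cr3+(aq)]^2.
Substituting the known concentrations and solving, log [Cr3+(aq)] = 0.165 and [Cr3+(aq)] = 1.5 M.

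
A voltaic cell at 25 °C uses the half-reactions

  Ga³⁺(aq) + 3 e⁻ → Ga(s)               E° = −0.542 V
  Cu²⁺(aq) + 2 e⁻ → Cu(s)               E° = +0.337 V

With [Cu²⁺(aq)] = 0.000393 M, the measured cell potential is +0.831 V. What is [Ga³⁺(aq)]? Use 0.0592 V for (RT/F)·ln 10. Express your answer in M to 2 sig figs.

With Cu²⁺/Cu at the cathode and Ga³⁺/Ga at the anode, E°cell = +0.337 − (−0.542) = +0.879 V (n = 6).
From the Nernst equation, log Q = n(E° − E)/0.0592 = 6·(+0.879 − (+0.831))/0.0592 = 4.865.
The balanced reaction is 3 Cu²⁺(aq) + 2 Ga(s) → 3 Cu(s) + 2 Ga³⁺(aq), so Q = [Ga³⁺(aq)]^2 / [Cu²⁺(aq)]^3.
Solving for the unknown gives log [Ga³⁺(aq)] = −2.676, so [Ga³⁺(aq)] ≈ 0.0021 M.

0.0021 M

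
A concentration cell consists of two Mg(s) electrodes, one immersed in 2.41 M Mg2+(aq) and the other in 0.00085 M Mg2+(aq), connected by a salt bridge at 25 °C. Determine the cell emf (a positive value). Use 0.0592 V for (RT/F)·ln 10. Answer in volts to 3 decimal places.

For a concentration cell E°cell = 0, since both electrodes use the same couple.
The compartment with the higher Mg2+(aq) concentration (2.41 M) acts as the cathode; ions are reduced there and produced at the dilute (0.00085 M) anode.
With n = 2, Ecell = −(0.0592/2)·log([dilute]/[conc]) = −(0.0592/2)·log(0.00085/2.41) = +0.102 V.

0.102 V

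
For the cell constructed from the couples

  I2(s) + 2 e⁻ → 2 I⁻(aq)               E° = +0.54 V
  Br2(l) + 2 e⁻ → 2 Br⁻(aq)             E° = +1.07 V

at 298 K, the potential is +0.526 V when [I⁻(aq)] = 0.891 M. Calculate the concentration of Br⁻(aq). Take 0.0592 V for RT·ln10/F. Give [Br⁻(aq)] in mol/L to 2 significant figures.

1.0 M

Br₂/Br⁻ is the cathode (higher E°); E°cell = +1.07 − (+0.54) = +0.53 V with n = 2.
Rearranging E = E° − (0.0592/n)·log Q gives log Q = 2(+0.53 − (+0.526))/0.0592 = 0.135.
The balanced reaction is Br2(l) + 2 I⁻(aq) → 2 Br⁻(aq) + I2(s), so Q = [Br⁻(aq)]^2 / [I⁻(aq)]^2.
Solving for the unknown gives log [Br⁻(aq)] = 0.017, so [Br⁻(aq)] ≈ 1.0 M.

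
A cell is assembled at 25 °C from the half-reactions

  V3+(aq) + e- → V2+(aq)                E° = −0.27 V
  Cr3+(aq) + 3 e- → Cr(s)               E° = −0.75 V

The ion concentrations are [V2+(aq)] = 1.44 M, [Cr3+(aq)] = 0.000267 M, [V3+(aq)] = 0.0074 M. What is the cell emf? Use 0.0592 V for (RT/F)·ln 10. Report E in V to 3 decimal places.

V³⁺/V²⁺ is reduced (cathode, E° = −0.27 V) and Cr³⁺/Cr is oxidized (anode).
The standard potential is −0.27 − (−0.75) = +0.48 V and the balanced reaction transfers n = 3 electrons.
Balancing gives 3 V3+(aq) + Cr(s) → 3 V2+(aq) + Cr3+(aq); hence Q = ([V2+(aq)]^3·[Cr3+(aq)]) / [V3+(aq)]^3 = 1.97×10^3 (log Q = 3.294).
E = E° − (0.0592/n)·log Q = +0.48 − (0.0592/3)(3.294) = +0.415 V.

+0.415 V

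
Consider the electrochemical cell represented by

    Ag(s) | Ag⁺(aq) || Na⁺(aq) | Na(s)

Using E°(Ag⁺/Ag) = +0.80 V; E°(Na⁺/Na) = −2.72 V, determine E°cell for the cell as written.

By convention the left-hand electrode in cell notation is the anode (oxidation) and the right-hand electrode is the cathode (reduction).
E°cell = E°(right) − E°(left) = −2.72 − (+0.80) = −3.52 V.
The negative sign shows that, as written, the cell would require an external voltage to drive the reaction.

−3.52 V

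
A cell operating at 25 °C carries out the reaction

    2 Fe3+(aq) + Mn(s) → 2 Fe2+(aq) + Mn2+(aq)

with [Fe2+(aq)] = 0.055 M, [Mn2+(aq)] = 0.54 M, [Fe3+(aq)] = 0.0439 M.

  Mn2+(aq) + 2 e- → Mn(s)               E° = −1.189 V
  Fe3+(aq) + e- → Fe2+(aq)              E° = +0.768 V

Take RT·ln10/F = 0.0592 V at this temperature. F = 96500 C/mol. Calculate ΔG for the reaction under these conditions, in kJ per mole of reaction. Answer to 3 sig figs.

−378 kJ/mol

With Fe³⁺/Fe²⁺ reduced at the cathode, E°cell = +0.768 − (−1.189) = +1.957 V and n = 2.
Q = ([Fe2+(aq)]^2·[Mn2+(aq)]) / [Fe3+(aq)]^2 = 0.848, so log Q = −0.072 and E = +1.957 − (0.0592/2)(−0.072) = +1.9591 V.
Then ΔG = −nFE = −2 × 96500 × +1.9591 J/mol = −378 kJ/mol.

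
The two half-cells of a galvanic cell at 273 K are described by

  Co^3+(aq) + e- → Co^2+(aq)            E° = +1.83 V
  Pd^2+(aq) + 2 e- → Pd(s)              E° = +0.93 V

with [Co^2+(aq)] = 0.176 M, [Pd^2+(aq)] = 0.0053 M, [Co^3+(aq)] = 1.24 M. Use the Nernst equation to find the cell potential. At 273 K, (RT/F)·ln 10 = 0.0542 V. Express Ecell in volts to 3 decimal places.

+1.008 V

Since E°(Co³⁺/Co²⁺) > E°(Pd²⁺/Pd), Co³⁺/Co²⁺ serves as the cathode.
E°cell = +1.83 − (+0.93) = +0.90 V, with n = 2 electrons transferred.
The balanced reaction is 2 Co^3+(aq) + Pd(s) → 2 Co^2+(aq) + Pd^2+(aq), so Q = ([Co^2+(aq)]^2·[Pd^2+(aq)]) / [Co^3+(aq)]^2 = 0.000107 and log Q = −3.972.
E = E° − (0.0542/n)·log Q = +0.90 − (0.0542/2)(−3.972) = +1.008 V.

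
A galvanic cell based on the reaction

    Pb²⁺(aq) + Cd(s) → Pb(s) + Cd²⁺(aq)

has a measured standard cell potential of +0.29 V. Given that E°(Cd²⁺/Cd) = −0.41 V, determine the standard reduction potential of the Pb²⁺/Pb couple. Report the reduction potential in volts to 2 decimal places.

In the reaction as written the Pb²⁺/Pb couple is reduced (cathode) and Cd²⁺/Cd is oxidized (anode), so E°cell = E°(Pb²⁺/Pb) − E°(Cd²⁺/Cd).
E°(Pb²⁺/Pb) = E°cell + E°(anode) = +0.29 + (−0.41) = −0.12 V.

−0.12 V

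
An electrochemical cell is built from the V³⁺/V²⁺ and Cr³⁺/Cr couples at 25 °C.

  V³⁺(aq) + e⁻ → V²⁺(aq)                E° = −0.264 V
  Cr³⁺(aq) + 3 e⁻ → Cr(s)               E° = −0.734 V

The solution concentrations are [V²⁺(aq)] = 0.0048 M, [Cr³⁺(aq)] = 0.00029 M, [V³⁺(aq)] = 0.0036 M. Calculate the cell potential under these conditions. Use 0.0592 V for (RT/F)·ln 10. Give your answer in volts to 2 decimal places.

+0.53 V

The V³⁺/V²⁺ couple has the more positive E°, so it is the cathode; Cr³⁺/Cr is the anode.
The standard potential is −0.264 − (−0.734) = +0.470 V and the balanced reaction transfers n = 3 electrons.
For the overall reaction 3 V³⁺(aq) + Cr(s) → 3 V²⁺(aq) + Cr³⁺(aq), Q = ([V²⁺(aq)]^3·[Cr³⁺(aq)]) / [V³⁺(aq)]^3 = 0.000687, giving log Q = −3.163.
Applying E = E° − (RT ln10/nF)·log Q gives +0.470 − (0.0592/3)(−3.163) = +0.53 V.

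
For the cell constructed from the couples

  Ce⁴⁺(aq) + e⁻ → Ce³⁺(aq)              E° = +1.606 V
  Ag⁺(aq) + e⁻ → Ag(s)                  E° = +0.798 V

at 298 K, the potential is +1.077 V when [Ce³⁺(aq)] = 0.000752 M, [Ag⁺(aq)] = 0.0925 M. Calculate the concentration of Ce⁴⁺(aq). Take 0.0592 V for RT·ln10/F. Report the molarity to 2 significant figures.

With Ce⁴⁺/Ce³⁺ at the cathode and Ag⁺/Ag at the anode, E°cell = +1.606 − (+0.798) = +0.808 V (n = 1).
Rearranging E = E° − (0.0592/n)·log Q gives log Q = 1(+0.808 − (+1.077))/0.0592 = −4.544.
Balancing electrons gives Ce⁴⁺(aq) + Ag(s) → Ce³⁺(aq) + Ag⁺(aq); thus Q = ([Ce³⁺(aq)]·[Ag⁺(aq)]) / [Ce⁴⁺(aq)].
Solving for the unknown gives log [Ce⁴⁺(aq)] = 0.386, so [Ce⁴⁺(aq)] ≈ 2.4 M.

2.4 M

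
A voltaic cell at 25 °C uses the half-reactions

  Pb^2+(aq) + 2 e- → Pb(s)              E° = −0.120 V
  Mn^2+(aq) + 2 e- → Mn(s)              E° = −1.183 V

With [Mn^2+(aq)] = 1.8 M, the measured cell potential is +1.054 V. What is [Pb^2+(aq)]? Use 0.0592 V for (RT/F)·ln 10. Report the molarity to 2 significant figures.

With Pb²⁺/Pb at the cathode and Mn²⁺/Mn at the anode, E°cell = −0.120 − (−1.183) = +1.063 V (n = 2).
Rearranging E = E° − (0.0592/n)·log Q gives log Q = 2(+1.063 − (+1.054))/0.0592 = 0.304.
Balancing electrons gives Pb^2+(aq) + Mn(s) → Pb(s) + Mn^2+(aq); thus Q = [Mn^2+(aq)] / [Pb^2+(aq)].
Substituting the known concentrations and solving, log [Pb^2+(aq)] = −0.049 and [Pb^2+(aq)] = 0.89 M.

0.89 M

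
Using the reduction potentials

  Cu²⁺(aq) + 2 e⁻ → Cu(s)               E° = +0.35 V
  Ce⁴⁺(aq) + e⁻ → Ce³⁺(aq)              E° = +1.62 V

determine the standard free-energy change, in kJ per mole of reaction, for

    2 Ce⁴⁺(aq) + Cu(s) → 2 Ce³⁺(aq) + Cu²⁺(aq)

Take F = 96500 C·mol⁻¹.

In the reaction as written Ce⁴⁺(aq) is reduced, so the Ce⁴⁺/Ce³⁺ couple is the cathode and Cu²⁺/Cu is the anode.
E°cell = +1.62 − (+0.35) = +1.27 V; balancing electrons gives n = 2.
ΔG° = −nFE°cell = −(2)(96500)(+1.27) J/mol = −245 kJ/mol.

−245 kJ/mol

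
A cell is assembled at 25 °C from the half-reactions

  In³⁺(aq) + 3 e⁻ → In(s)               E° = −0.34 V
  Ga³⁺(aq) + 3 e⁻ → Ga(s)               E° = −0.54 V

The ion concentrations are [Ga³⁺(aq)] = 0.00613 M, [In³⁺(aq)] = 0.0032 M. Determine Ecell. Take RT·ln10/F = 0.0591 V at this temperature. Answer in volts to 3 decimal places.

+0.194 V

Since E°(In³⁺/In) > E°(Ga³⁺/Ga), In³⁺/In serves as the cathode.
E°cell = −0.34 − (−0.54) = +0.20 V, with n = 3 electrons transferred.
Balancing gives In³⁺(aq) + Ga(s) → In(s) + Ga³⁺(aq); hence Q = [Ga³⁺(aq)] / [In³⁺(aq)] = 1.92 (log Q = 0.282).
Applying E = E° − (RT ln10/nF)·log Q gives +0.20 − (0.0591/3)(0.282) = +0.194 V.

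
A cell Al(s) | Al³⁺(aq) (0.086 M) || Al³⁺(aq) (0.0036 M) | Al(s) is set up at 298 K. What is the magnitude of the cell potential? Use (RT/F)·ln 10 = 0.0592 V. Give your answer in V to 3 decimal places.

0.027 V

For a concentration cell E°cell = 0, since both electrodes use the same couple.
The compartment with the higher Al³⁺(aq) concentration (0.086 M) acts as the cathode; ions are reduced there and produced at the dilute (0.0036 M) anode.
With n = 3, Ecell = −(0.0592/3)·log([dilute]/[conc]) = −(0.0592/3)·log(0.0036/0.086) = +0.027 V.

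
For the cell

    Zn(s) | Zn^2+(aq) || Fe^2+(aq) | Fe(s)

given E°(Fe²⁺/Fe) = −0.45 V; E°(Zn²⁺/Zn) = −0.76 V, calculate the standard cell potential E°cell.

By convention the left-hand electrode in cell notation is the anode (oxidation) and the right-hand electrode is the cathode (reduction).
E°cell = E°(right) − E°(left) = −0.45 − (−0.76) = +0.31 V.

+0.31 V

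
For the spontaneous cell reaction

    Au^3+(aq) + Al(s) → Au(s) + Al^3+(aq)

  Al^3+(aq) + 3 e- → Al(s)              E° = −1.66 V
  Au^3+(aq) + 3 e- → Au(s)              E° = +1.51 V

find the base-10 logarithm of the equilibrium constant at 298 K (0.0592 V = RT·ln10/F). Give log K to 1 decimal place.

log K = 160.6

The Au³⁺/Au couple is reduced (cathode); E°cell = +1.51 − (−1.66) = +3.17 V with n = 3.
At equilibrium E = 0, so log K = nE°cell / 0.0592 = (3)(+3.17) / 0.0592 = 160.6.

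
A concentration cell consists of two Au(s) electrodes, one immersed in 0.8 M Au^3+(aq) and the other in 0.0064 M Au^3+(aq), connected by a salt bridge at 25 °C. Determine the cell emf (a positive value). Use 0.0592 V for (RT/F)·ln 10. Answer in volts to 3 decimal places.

0.041 V

For a concentration cell E°cell = 0, since both electrodes use the same couple.
The compartment with the higher Au^3+(aq) concentration (0.8 M) acts as the cathode; ions are reduced there and produced at the dilute (0.0064 M) anode.
With n = 3, Ecell = −(0.0592/3)·log([dilute]/[conc]) = −(0.0592/3)·log(0.0064/0.8) = +0.041 V.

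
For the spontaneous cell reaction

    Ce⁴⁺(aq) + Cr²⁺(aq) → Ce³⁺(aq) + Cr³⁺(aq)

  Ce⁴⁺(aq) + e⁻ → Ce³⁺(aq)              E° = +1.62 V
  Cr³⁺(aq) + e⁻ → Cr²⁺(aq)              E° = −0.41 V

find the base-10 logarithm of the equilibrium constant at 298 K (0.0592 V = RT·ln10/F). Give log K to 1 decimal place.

log K = 34.3

The Ce⁴⁺/Ce³⁺ couple is reduced (cathode); E°cell = +1.62 − (−0.41) = +2.03 V with n = 1.
At equilibrium E = 0, so log K = nE°cell / 0.0592 = (1)(+2.03) / 0.0592 = 34.3.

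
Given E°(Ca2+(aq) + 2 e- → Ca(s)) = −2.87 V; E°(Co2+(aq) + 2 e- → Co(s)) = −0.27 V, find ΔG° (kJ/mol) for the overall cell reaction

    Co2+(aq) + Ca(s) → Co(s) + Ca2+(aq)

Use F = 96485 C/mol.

−502 kJ/mol

In the reaction as written Co2+(aq) is reduced, so the Co²⁺/Co couple is the cathode and Ca²⁺/Ca is the anode.
E°cell = −0.27 − (−2.87) = +2.60 V; balancing electrons gives n = 2.
ΔG° = −nFE°cell = −(2)(96485)(+2.60) J/mol = −502 kJ/mol.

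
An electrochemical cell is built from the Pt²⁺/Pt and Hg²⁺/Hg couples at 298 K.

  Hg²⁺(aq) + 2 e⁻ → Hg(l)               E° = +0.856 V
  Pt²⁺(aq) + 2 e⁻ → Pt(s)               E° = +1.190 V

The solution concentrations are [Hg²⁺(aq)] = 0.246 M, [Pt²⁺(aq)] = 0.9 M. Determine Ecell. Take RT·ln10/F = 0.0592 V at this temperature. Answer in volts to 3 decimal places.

Since E°(Pt²⁺/Pt) > E°(Hg²⁺/Hg), Pt²⁺/Pt serves as the cathode.
E°cell = E°cat − E°an = +1.190 − (+0.856) = +0.334 V; n = 2.
The balanced reaction is Pt²⁺(aq) + Hg(l) → Pt(s) + Hg²⁺(aq), so Q = [Hg²⁺(aq)] / [Pt²⁺(aq)] = 0.273 and log Q = −0.563.
E = E° − (0.0592/n)·log Q = +0.334 − (0.0592/2)(−0.563) = +0.351 V.

+0.351 V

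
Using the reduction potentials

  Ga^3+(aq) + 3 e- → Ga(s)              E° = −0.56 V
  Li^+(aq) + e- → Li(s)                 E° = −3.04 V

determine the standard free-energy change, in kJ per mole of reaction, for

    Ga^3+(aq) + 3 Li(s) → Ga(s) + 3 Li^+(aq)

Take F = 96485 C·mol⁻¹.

In the reaction as written Ga^3+(aq) is reduced, so the Ga³⁺/Ga couple is the cathode and Li⁺/Li is the anode.
E°cell = −0.56 − (−3.04) = +2.48 V; balancing electrons gives n = 3.
ΔG° = −nFE°cell = −(3)(96485)(+2.48) J/mol = −718 kJ/mol.

−718 kJ/mol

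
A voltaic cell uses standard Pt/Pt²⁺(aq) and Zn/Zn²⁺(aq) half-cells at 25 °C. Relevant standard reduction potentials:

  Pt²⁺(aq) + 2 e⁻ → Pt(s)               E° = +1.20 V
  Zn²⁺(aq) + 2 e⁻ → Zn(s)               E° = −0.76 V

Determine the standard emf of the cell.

Of the two couples in this cell, the one with the more positive reduction potential is reduced at the cathode: here that is Pt²⁺/Pt (+1.20 V); Zn²⁺/Zn (−0.76 V) is the anode.
E°cell = E°(cathode) − E°(anode) = +1.20 − (−0.76) = +1.96 V.

+1.96 V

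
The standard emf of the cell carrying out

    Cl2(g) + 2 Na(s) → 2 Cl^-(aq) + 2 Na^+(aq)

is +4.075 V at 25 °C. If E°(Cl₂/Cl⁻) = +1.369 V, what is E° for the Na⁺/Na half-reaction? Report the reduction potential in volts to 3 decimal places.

−2.706 V

In the reaction as written the Cl₂/Cl⁻ couple is reduced (cathode) and Na⁺/Na is oxidized (anode), so E°cell = E°(Cl₂/Cl⁻) − E°(Na⁺/Na).
E°(Na⁺/Na) = E°(cathode) − E°cell = +1.369 − (+4.075) = −2.706 V.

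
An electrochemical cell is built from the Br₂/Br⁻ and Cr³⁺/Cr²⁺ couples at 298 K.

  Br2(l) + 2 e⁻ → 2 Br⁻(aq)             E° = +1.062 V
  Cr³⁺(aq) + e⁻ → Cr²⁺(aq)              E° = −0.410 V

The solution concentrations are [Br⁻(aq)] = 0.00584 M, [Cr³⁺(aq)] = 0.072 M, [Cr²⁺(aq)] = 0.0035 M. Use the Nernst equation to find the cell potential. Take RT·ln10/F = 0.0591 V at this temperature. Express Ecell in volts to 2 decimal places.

+1.53 V

The Br₂/Br⁻ couple has the more positive E°, so it is the cathode; Cr³⁺/Cr²⁺ is the anode.
E°cell = E°cat − E°an = +1.062 − (−0.410) = +1.472 V; n = 2.
The balanced reaction is Br2(l) + 2 Cr²⁺(aq) → 2 Br⁻(aq) + 2 Cr³⁺(aq), so Q = ([Br⁻(aq)]^2·[Cr³⁺(aq)]^2) / [Cr²⁺(aq)]^2 = 0.0144 and log Q = −1.841.
Applying E = E° − (RT ln10/nF)·log Q gives +1.472 − (0.0591/2)(−1.841) = +1.53 V.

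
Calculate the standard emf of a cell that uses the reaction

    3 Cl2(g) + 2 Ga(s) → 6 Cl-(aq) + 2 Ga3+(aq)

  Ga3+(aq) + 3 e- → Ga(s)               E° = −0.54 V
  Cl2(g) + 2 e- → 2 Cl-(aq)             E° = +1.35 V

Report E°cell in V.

+1.89 V

In the reaction as written, Cl2(g) is reduced (cathode) and Ga3+(aq) is produced by oxidation at the anode.
E°cell = E°(cathode) − E°(anode) = +1.35 − (−0.54) = +1.89 V.
The positive value indicates the reaction is spontaneous as written.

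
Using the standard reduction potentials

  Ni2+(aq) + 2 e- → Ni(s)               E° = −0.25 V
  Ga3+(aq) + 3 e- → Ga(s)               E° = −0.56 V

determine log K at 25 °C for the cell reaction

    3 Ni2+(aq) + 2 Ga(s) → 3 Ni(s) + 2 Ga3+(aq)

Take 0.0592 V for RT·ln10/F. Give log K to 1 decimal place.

log K = 31.4

The Ni²⁺/Ni couple is reduced (cathode); E°cell = −0.25 − (−0.56) = +0.31 V with n = 6.
At equilibrium E = 0, so log K = nE°cell / 0.0592 = (6)(+0.31) / 0.0592 = 31.4.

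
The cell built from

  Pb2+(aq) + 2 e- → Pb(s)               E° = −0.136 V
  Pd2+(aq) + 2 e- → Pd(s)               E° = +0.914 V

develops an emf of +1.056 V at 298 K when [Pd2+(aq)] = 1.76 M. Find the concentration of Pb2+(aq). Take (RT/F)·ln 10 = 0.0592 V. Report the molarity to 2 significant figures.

The Pd²⁺/Pd couple has the larger reduction potential, so it is the cathode: E°cell = +0.914 − (−0.136) = +1.050 V and n = 2.
Since E = E° − (0.0592/n)·log Q, log Q = n(E° − E)/0.0592 = −0.203.
Balancing electrons gives Pd2+(aq) + Pb(s) → Pd(s) + Pb2+(aq); thus Q = [Pb2+(aq)] / [Pd2+(aq)].
Isolating [Pb2+(aq)] in Q = 10^{−0.203} yields log [Pb2+(aq)] = 0.043, i.e. 1.1 M.

1.1 M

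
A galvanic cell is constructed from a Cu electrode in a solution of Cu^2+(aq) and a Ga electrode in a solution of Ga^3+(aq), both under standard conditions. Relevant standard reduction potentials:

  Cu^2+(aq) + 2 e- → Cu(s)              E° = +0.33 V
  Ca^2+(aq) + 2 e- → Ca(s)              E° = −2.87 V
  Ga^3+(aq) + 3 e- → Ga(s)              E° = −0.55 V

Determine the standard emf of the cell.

Of the two couples in this cell, the one with the more positive reduction potential is reduced at the cathode: here that is Cu²⁺/Cu (+0.33 V); Ga³⁺/Ga (−0.55 V) is the anode.
E°cell = E°(cathode) − E°(anode) = +0.33 − (−0.55) = +0.88 V.

+0.88 V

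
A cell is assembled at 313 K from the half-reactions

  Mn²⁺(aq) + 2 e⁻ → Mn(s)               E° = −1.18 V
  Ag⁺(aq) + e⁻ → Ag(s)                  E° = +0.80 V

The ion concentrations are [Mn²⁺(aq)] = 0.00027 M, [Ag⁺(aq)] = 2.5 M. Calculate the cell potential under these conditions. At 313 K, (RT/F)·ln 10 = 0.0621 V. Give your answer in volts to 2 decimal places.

The Ag⁺/Ag couple has the more positive E°, so it is the cathode; Mn²⁺/Mn is the anode.
E°cell = E°cat − E°an = +0.80 − (−1.18) = +1.98 V; n = 2.
For the overall reaction 2 Ag⁺(aq) + Mn(s) → 2 Ag(s) + Mn²⁺(aq), Q = [Mn²⁺(aq)] / [Ag⁺(aq)]^2 = 4.32×10^−5, giving log Q = −4.365.
By the Nernst equation, E = +1.98 − (0.0621/2)·(−4.365) = +2.12 V.

+2.12 V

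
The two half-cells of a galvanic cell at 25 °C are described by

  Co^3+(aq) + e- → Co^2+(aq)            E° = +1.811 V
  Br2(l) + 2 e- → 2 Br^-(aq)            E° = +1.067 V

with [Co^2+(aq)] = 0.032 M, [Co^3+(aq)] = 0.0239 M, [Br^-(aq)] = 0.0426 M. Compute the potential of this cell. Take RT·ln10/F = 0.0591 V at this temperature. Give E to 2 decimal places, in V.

+0.66 V

Co³⁺/Co²⁺ is reduced (cathode, E° = +1.811 V) and Br₂/Br⁻ is oxidized (anode).
The standard potential is +1.811 − (+1.067) = +0.744 V and the balanced reaction transfers n = 2 electrons.
For the overall reaction 2 Co^3+(aq) + 2 Br^-(aq) → 2 Co^2+(aq) + Br2(l), Q = [Co^2+(aq)]^2 / ([Co^3+(aq)]^2·[Br^-(aq)]^2) = 988, giving log Q = 2.995.
Applying E = E° − (RT ln10/nF)·log Q gives +0.744 − (0.0591/2)(2.995) = +0.66 V.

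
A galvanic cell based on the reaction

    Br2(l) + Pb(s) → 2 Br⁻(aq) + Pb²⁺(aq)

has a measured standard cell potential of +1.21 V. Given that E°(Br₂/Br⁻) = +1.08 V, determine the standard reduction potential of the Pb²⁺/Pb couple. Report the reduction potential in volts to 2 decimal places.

In the reaction as written the Br₂/Br⁻ couple is reduced (cathode) and Pb²⁺/Pb is oxidized (anode), so E°cell = E°(Br₂/Br⁻) − E°(Pb²⁺/Pb).
E°(Pb²⁺/Pb) = E°(cathode) − E°cell = +1.08 − (+1.21) = −0.13 V.

−0.13 V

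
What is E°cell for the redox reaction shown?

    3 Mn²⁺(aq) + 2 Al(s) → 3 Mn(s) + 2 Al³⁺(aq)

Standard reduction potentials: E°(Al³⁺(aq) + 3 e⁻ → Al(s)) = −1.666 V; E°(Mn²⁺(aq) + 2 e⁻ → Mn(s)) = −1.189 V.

+0.477 V

In the reaction as written, Mn²⁺(aq) is reduced (cathode) and Al³⁺(aq) is produced by oxidation at the anode.
E°cell = E°(cathode) − E°(anode) = −1.189 − (−1.666) = +0.477 V.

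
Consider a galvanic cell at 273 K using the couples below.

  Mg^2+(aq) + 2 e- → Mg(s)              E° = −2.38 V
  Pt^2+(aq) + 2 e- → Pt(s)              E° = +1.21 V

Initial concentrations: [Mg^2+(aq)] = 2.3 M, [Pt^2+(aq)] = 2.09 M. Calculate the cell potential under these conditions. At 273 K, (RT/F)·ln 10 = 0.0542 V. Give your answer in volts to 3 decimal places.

+3.589 V

Pt²⁺/Pt is reduced (cathode, E° = +1.21 V) and Mg²⁺/Mg is oxidized (anode).
E°cell = E°cat − E°an = +1.21 − (−2.38) = +3.59 V; n = 2.
For the overall reaction Pt^2+(aq) + Mg(s) → Pt(s) + Mg^2+(aq), Q = [Mg^2+(aq)] / [Pt^2+(aq)] = 1.1, giving log Q = 0.042.
Applying E = E° − (RT ln10/nF)·log Q gives +3.59 − (0.0542/2)(0.042) = +3.589 V.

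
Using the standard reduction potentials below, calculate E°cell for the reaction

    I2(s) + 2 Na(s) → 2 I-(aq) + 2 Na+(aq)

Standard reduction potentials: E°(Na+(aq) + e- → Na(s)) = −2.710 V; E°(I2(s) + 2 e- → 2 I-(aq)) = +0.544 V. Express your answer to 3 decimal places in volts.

I2(s) gains electrons, so the I₂/I⁻ couple is the cathode; the Na⁺/Na couple is the anode.
E°cell = E°(cathode) − E°(anode) = +0.544 − (−2.710) = +3.254 V.
The positive value indicates the reaction is spontaneous as written.

+3.254 V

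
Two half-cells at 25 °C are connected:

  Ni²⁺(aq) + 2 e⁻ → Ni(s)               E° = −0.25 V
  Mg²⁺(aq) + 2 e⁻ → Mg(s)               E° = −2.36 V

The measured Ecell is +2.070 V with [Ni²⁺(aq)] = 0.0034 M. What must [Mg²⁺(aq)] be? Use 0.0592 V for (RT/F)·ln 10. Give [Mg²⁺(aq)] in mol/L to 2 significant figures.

With Ni²⁺/Ni at the cathode and Mg²⁺/Mg at the anode, E°cell = −0.25 − (−2.36) = +2.11 V (n = 2).
Rearranging E = E° − (0.0592/n)·log Q gives log Q = 2(+2.11 − (+2.070))/0.0592 = 1.351.
The balanced reaction is Ni²⁺(aq) + Mg(s) → Ni(s) + Mg²⁺(aq), so Q = [Mg²⁺(aq)] / [Ni²⁺(aq)].
Solving for the unknown gives log [Mg²⁺(aq)] = −1.118, so [Mg²⁺(aq)] ≈ 0.076 M.

0.076 M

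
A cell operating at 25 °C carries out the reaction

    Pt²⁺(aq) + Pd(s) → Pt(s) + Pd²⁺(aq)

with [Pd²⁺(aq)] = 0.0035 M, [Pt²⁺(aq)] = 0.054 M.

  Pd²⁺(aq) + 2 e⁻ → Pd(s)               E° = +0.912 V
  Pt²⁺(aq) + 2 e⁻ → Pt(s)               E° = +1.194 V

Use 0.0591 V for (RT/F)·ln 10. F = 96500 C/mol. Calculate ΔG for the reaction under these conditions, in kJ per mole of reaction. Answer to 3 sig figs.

−61.2 kJ/mol

The standard cell potential is +1.194 − (+0.912) = +0.282 V, with n = 2 electrons in the balanced equation.
Q = [Pd²⁺(aq)] / [Pt²⁺(aq)] = 0.0648, so log Q = −1.188 and E = +0.282 − (0.0591/2)(−1.188) = +0.3171 V.
Then ΔG = −nFE = −2 × 96500 × +0.3171 J/mol = −61.2 kJ/mol.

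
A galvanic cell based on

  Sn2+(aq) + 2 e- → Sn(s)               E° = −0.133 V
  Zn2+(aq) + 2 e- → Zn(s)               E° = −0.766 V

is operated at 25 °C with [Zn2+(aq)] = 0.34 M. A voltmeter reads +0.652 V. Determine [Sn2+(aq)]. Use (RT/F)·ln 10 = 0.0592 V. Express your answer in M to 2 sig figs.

The Sn²⁺/Sn couple has the larger reduction potential, so it is the cathode: E°cell = −0.133 − (−0.766) = +0.633 V and n = 2.
Rearranging E = E° − (0.0592/n)·log Q gives log Q = 2(+0.633 − (+0.652))/0.0592 = −0.642.
For Sn2+(aq) + Zn(s) → Sn(s) + Zn2+(aq), the reaction quotient is Q = [Zn2+(aq)] / [Sn2+(aq)].
Isolating [Sn2+(aq)] in Q = 10^{−0.642} yields log [Sn2+(aq)] = 0.173, i.e. 1.5 M.

1.5 M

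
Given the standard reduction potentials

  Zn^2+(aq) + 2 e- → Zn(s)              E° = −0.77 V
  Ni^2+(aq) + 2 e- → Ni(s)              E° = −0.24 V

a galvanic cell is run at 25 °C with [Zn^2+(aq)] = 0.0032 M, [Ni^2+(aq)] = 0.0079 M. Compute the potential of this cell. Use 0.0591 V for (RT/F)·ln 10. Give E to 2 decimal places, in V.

+0.54 V

Since E°(Ni²⁺/Ni) > E°(Zn²⁺/Zn), Ni²⁺/Ni serves as the cathode.
The standard potential is −0.24 − (−0.77) = +0.53 V and the balanced reaction transfers n = 2 electrons.
The balanced reaction is Ni^2+(aq) + Zn(s) → Ni(s) + Zn^2+(aq), so Q = [Zn^2+(aq)] / [Ni^2+(aq)] = 0.405 and log Q = −0.392.
Applying E = E° − (RT ln10/nF)·log Q gives +0.53 − (0.0591/2)(−0.392) = +0.54 V.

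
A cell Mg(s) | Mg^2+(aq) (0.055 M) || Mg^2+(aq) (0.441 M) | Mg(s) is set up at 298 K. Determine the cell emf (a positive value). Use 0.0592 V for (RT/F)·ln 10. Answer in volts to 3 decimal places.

For a concentration cell E°cell = 0, since both electrodes use the same couple.
The compartment with the higher Mg^2+(aq) concentration (0.441 M) acts as the cathode; ions are reduced there and produced at the dilute (0.055 M) anode.
With n = 2, Ecell = −(0.0592/2)·log([dilute]/[conc]) = −(0.0592/2)·log(0.055/0.441) = +0.027 V.

0.027 V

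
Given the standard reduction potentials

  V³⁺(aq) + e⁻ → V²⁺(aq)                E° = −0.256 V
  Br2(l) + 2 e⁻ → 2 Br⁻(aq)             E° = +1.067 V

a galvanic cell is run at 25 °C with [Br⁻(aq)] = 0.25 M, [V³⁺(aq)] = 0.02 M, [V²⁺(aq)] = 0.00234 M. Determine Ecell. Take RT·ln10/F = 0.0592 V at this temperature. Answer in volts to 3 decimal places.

+1.303 V

The Br₂/Br⁻ couple has the more positive E°, so it is the cathode; V³⁺/V²⁺ is the anode.
E°cell = +1.067 − (−0.256) = +1.323 V, with n = 2 electrons transferred.
Balancing gives Br2(l) + 2 V²⁺(aq) → 2 Br⁻(aq) + 2 V³⁺(aq); hence Q = ([Br⁻(aq)]^2·[V³⁺(aq)]^2) / [V²⁺(aq)]^2 = 4.57 (log Q = 0.660).
E = E° − (0.0592/n)·log Q = +1.323 − (0.0592/2)(0.660) = +1.303 V.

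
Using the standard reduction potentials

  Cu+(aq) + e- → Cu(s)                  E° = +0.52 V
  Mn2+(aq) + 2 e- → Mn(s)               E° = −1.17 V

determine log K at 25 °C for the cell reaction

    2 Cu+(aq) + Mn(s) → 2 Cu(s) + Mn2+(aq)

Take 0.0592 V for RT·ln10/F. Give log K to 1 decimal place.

log K = 57.1

The Cu⁺/Cu couple is reduced (cathode); E°cell = +0.52 − (−1.17) = +1.69 V with n = 2.
At equilibrium E = 0, so log K = nE°cell / 0.0592 = (2)(+1.69) / 0.0592 = 57.1.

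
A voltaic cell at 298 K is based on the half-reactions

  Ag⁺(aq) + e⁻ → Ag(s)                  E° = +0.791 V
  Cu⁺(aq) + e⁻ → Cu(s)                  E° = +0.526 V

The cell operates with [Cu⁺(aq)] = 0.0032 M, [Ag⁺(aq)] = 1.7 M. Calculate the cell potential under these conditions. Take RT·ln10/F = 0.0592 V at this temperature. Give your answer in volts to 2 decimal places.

+0.43 V

Since E°(Ag⁺/Ag) > E°(Cu⁺/Cu), Ag⁺/Ag serves as the cathode.
E°cell = E°cat − E°an = +0.791 − (+0.526) = +0.265 V; n = 1.
The balanced reaction is Ag⁺(aq) + Cu(s) → Ag(s) + Cu⁺(aq), so Q = [Cu⁺(aq)] / [Ag⁺(aq)] = 0.00188 and log Q = −2.725.
By the Nernst equation, E = +0.265 − (0.0592/1)·(−2.725) = +0.43 V.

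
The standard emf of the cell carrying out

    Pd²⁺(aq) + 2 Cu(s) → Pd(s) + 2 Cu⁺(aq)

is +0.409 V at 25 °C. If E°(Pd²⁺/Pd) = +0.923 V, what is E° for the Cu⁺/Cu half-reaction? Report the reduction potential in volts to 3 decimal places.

+0.514 V

In the reaction as written the Pd²⁺/Pd couple is reduced (cathode) and Cu⁺/Cu is oxidized (anode), so E°cell = E°(Pd²⁺/Pd) − E°(Cu⁺/Cu).
E°(Cu⁺/Cu) = E°(cathode) − E°cell = +0.923 − (+0.409) = +0.514 V.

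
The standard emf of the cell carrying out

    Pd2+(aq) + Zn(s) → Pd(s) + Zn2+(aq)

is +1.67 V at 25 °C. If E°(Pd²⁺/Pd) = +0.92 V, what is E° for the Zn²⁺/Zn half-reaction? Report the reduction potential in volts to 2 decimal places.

−0.75 V

In the reaction as written the Pd²⁺/Pd couple is reduced (cathode) and Zn²⁺/Zn is oxidized (anode), so E°cell = E°(Pd²⁺/Pd) − E°(Zn²⁺/Zn).
E°(Zn²⁺/Zn) = E°(cathode) − E°cell = +0.92 − (+1.67) = −0.75 V.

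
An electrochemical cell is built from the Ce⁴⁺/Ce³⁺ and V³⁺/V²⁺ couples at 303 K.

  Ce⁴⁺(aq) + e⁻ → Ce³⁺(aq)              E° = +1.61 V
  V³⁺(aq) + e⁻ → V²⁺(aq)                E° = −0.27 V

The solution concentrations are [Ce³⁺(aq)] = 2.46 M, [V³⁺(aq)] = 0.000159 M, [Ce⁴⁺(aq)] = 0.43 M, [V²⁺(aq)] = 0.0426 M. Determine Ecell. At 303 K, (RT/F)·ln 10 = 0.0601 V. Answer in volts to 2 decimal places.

+1.98 V

Since E°(Ce⁴⁺/Ce³⁺) > E°(V³⁺/V²⁺), Ce⁴⁺/Ce³⁺ serves as the cathode.
The standard potential is +1.61 − (−0.27) = +1.88 V and the balanced reaction transfers n = 1 electron.
Balancing gives Ce⁴⁺(aq) + V²⁺(aq) → Ce³⁺(aq) + V³⁺(aq); hence Q = ([Ce³⁺(aq)]·[V³⁺(aq)]) / ([Ce⁴⁺(aq)]·[V²⁺(aq)]) = 0.0214 (log Q = −1.671).
E = E° − (0.0601/n)·log Q = +1.88 − (0.0601/1)(−1.671) = +1.98 V.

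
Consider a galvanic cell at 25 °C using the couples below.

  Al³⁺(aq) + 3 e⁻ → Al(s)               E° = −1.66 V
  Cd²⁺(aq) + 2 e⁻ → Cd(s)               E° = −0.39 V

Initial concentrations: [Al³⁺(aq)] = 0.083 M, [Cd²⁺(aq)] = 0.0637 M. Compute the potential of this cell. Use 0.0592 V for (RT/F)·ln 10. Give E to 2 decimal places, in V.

+1.26 V

The Cd²⁺/Cd couple has the more positive E°, so it is the cathode; Al³⁺/Al is the anode.
E°cell = −0.39 − (−1.66) = +1.27 V, with n = 6 electrons transferred.
For the overall reaction 3 Cd²⁺(aq) + 2 Al(s) → 3 Cd(s) + 2 Al³⁺(aq), Q = [Al³⁺(aq)]^2 / [Cd²⁺(aq)]^3 = 26.7, giving log Q = 1.426.
E = E° − (0.0592/n)·log Q = +1.27 − (0.0592/6)(1.426) = +1.26 V.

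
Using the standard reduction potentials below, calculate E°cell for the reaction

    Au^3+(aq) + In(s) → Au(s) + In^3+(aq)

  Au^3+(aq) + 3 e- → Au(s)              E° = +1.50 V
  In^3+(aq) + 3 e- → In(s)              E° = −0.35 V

In the reaction as written, Au^3+(aq) is reduced (cathode) and In^3+(aq) is produced by oxidation at the anode.
E°cell = E°(cathode) − E°(anode) = +1.50 − (−0.35) = +1.85 V.
The positive value indicates the reaction is spontaneous as written.

+1.85 V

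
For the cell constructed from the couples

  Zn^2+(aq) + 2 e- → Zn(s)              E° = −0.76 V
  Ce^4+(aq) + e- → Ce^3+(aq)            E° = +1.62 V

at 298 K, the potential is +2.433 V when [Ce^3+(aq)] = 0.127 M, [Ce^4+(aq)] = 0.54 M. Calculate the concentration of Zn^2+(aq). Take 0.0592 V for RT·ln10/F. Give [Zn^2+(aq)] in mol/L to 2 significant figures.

Ce⁴⁺/Ce³⁺ is the cathode (higher E°); E°cell = +1.62 − (−0.76) = +2.38 V with n = 2.
From the Nernst equation, log Q = n(E° − E)/0.0592 = 2·(+2.38 − (+2.433))/0.0592 = −1.791.
The balanced reaction is 2 Ce^4+(aq) + Zn(s) → 2 Ce^3+(aq) + Zn^2+(aq), so Q = ([Ce^3+(aq)]^2·[Zn^2+(aq)]) / [Ce^4+(aq)]^2.
Solving for the unknown gives log [Zn^2+(aq)] = −0.534, so [Zn^2+(aq)] ≈ 0.29 M.

0.29 M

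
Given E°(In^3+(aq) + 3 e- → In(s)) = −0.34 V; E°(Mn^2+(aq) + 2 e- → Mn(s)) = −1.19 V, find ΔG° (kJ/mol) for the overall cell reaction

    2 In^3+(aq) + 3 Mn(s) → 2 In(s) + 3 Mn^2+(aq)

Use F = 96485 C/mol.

In the reaction as written In^3+(aq) is reduced, so the In³⁺/In couple is the cathode and Mn²⁺/Mn is the anode.
E°cell = −0.34 − (−1.19) = +0.85 V; balancing electrons gives n = 6.
ΔG° = −nFE°cell = −(6)(96485)(+0.85) J/mol = −492 kJ/mol.

−492 kJ/mol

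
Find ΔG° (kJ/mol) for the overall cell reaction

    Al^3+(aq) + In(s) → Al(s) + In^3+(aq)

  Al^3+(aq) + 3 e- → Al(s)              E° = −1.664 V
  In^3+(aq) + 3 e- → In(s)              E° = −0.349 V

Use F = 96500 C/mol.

+381 kJ/mol

In the reaction as written Al^3+(aq) is reduced, so the Al³⁺/Al couple is the cathode and In³⁺/In is the anode.
E°cell = −1.664 − (−0.349) = −1.315 V; balancing electrons gives n = 3.
ΔG° = −nFE°cell = −(3)(96500)(−1.315) J/mol = +381 kJ/mol.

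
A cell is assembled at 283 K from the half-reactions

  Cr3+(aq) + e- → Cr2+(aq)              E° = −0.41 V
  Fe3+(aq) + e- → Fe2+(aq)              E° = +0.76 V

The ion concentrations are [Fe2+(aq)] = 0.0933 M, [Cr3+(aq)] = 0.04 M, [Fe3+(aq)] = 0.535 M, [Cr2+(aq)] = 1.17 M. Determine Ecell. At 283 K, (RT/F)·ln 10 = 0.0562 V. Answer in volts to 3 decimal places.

+1.295 V

The Fe³⁺/Fe²⁺ couple has the more positive E°, so it is the cathode; Cr³⁺/Cr²⁺ is the anode.
The standard potential is +0.76 − (−0.41) = +1.17 V and the balanced reaction transfers n = 1 electron.
The balanced reaction is Fe3+(aq) + Cr2+(aq) → Fe2+(aq) + Cr3+(aq), so Q = ([Fe2+(aq)]·[Cr3+(aq)]) / ([Fe3+(aq)]·[Cr2+(aq)]) = 0.00596 and log Q = −2.225.
By the Nernst equation, E = +1.17 − (0.0562/1)·(−2.225) = +1.295 V.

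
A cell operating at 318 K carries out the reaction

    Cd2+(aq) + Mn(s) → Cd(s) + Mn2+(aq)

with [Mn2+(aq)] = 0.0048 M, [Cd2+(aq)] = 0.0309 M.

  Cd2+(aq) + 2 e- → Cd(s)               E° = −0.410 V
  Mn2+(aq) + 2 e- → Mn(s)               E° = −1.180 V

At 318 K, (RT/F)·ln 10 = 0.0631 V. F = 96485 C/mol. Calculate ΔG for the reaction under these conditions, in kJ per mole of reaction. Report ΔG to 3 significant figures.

−154 kJ/mol

With Cd²⁺/Cd reduced at the cathode, E°cell = −0.410 − (−1.180) = +0.770 V and n = 2.
Here Q = [Mn2+(aq)] / [Cd2+(aq)] = 0.155 (log Q = −0.809), giving E = +0.770 − (0.0631/2)·(−0.809) = +0.7955 V.
Finally ΔG = −nFE = −(2)(96485 C/mol)(+0.7955 V) = −154 kJ/mol.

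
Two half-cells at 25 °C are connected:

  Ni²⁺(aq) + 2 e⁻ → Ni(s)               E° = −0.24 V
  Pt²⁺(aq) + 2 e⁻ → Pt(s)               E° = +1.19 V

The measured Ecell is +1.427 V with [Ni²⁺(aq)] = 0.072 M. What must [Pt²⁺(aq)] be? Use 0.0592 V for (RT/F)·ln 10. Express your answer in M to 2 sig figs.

Pt²⁺/Pt is the cathode (higher E°); E°cell = +1.19 − (−0.24) = +1.43 V with n = 2.
Rearranging E = E° − (0.0592/n)·log Q gives log Q = 2(+1.43 − (+1.427))/0.0592 = 0.101.
The balanced reaction is Pt²⁺(aq) + Ni(s) → Pt(s) + Ni²⁺(aq), so Q = [Ni²⁺(aq)] / [Pt²⁺(aq)].
Substituting the known concentrations and solving, log [Pt²⁺(aq)] = −1.244 and [Pt²⁺(aq)] = 0.057 M.

0.057 M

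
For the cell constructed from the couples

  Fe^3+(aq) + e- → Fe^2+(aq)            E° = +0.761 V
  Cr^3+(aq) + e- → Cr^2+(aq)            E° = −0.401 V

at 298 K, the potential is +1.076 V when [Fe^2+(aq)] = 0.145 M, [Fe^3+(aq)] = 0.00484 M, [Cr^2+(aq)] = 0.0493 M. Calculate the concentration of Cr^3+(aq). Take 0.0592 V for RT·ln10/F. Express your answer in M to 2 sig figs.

0.047 M

Fe³⁺/Fe²⁺ is the cathode (higher E°); E°cell = +0.761 − (−0.401) = +1.162 V with n = 1.
Rearranging E = E° − (0.0592/n)·log Q gives log Q = 1(+1.162 − (+1.076))/0.0592 = 1.453.
Balancing electrons gives Fe^3+(aq) + Cr^2+(aq) → Fe^2+(aq) + Cr^3+(aq); thus Q = ([Fe^2+(aq)]·[Cr^3+(aq)]) / ([Fe^3+(aq)]·[Cr^2+(aq)]).
Isolating [Cr^3+(aq)] in Q = 10^{1.453} yields log [Cr^3+(aq)] = −1.331, i.e. 0.047 M.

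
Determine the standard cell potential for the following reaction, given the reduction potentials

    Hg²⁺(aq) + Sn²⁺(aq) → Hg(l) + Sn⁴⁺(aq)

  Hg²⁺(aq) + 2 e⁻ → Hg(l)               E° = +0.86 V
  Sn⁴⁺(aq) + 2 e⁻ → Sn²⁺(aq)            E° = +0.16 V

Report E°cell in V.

+0.70 V

In the reaction as written, Hg²⁺(aq) is reduced (cathode) and Sn⁴⁺(aq) is produced by oxidation at the anode.
E°cell = E°(cathode) − E°(anode) = +0.86 − (+0.16) = +0.70 V.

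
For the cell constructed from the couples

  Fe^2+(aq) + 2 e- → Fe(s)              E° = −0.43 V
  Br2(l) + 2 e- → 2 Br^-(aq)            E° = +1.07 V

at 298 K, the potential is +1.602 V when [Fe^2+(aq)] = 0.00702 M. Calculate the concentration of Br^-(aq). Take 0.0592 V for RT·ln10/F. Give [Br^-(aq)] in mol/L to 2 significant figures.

The Br₂/Br⁻ couple has the larger reduction potential, so it is the cathode: E°cell = +1.07 − (−0.43) = +1.50 V and n = 2.
From the Nernst equation, log Q = n(E° − E)/0.0592 = 2·(+1.50 − (+1.602))/0.0592 = −3.446.
For Br2(l) + Fe(s) → 2 Br^-(aq) + Fe^2+(aq), the reaction quotient is Q = [Br^-(aq)]^2·[Fe^2+(aq)].
Substituting the known concentrations and solving, log [Br^-(aq)] = −0.646 and [Br^-(aq)] = 0.23 M.

0.23 M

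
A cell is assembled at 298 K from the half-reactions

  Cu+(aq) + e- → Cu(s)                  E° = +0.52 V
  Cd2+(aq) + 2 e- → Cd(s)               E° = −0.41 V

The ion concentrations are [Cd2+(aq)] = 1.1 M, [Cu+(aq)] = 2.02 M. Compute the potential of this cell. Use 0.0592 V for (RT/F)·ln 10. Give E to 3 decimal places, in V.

Since E°(Cu⁺/Cu) > E°(Cd²⁺/Cd), Cu⁺/Cu serves as the cathode.
E°cell = +0.52 − (−0.41) = +0.93 V, with n = 2 electrons transferred.
Balancing gives 2 Cu+(aq) + Cd(s) → 2 Cu(s) + Cd2+(aq); hence Q = [Cd2+(aq)] / [Cu+(aq)]^2 = 0.27 (log Q = −0.569).
E = E° − (0.0592/n)·log Q = +0.93 − (0.0592/2)(−0.569) = +0.947 V.

+0.947 V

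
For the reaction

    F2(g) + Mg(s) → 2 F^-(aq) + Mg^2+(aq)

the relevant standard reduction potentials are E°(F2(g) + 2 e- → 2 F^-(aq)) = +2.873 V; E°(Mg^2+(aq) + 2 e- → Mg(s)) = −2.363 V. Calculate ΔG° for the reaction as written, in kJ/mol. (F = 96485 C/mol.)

−1010 kJ/mol

In the reaction as written F2(g) is reduced, so the F₂/F⁻ couple is the cathode and Mg²⁺/Mg is the anode.
E°cell = +2.873 − (−2.363) = +5.236 V; balancing electrons gives n = 2.
ΔG° = −nFE°cell = −(2)(96485)(+5.236) J/mol = −1010 kJ/mol.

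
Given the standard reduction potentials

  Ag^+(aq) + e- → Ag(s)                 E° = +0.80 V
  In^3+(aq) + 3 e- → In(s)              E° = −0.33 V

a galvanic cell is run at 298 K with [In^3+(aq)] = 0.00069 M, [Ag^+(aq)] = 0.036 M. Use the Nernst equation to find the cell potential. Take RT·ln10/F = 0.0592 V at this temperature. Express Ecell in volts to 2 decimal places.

+1.11 V

The Ag⁺/Ag couple has the more positive E°, so it is the cathode; In³⁺/In is the anode.
E°cell = +0.80 − (−0.33) = +1.13 V, with n = 3 electrons transferred.
For the overall reaction 3 Ag^+(aq) + In(s) → 3 Ag(s) + In^3+(aq), Q = [In^3+(aq)] / [Ag^+(aq)]^3 = 14.8, giving log Q = 1.170.
By the Nernst equation, E = +1.13 − (0.0592/3)·(1.170) = +1.11 V.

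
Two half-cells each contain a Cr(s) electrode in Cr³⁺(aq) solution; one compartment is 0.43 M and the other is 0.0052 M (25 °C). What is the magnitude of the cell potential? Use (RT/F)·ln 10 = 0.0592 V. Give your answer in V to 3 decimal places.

For a concentration cell E°cell = 0, since both electrodes use the same couple.
The compartment with the higher Cr³⁺(aq) concentration (0.43 M) acts as the cathode; ions are reduced there and produced at the dilute (0.0052 M) anode.
With n = 3, Ecell = −(0.0592/3)·log([dilute]/[conc]) = −(0.0592/3)·log(0.0052/0.43) = +0.038 V.

0.038 V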